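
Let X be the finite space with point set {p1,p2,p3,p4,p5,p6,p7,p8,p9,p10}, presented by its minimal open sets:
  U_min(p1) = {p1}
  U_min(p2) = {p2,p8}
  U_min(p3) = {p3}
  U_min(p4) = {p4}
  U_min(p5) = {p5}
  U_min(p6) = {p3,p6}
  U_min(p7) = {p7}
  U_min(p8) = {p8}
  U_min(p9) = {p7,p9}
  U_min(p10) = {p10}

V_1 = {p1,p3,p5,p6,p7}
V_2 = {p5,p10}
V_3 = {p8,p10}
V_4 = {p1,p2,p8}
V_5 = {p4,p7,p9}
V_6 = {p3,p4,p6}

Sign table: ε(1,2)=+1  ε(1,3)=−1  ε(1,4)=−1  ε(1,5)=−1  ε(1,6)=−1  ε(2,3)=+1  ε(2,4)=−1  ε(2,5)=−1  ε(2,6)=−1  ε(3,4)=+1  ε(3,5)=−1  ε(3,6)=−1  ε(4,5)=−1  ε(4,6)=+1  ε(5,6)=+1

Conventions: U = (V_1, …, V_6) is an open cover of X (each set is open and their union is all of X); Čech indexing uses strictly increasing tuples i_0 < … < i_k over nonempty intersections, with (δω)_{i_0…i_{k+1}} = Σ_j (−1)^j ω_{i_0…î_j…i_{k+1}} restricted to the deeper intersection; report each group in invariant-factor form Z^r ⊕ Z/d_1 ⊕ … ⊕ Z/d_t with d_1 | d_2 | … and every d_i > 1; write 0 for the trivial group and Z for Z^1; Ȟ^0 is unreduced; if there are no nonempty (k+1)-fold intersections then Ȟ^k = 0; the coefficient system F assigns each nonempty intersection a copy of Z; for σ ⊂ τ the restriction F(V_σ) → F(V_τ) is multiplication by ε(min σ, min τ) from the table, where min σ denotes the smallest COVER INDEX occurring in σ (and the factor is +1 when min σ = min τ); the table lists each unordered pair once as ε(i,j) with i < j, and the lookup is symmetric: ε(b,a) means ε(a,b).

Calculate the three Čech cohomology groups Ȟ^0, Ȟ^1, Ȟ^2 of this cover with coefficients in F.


Ȟ^0 ≅ 0,  Ȟ^1 ≅ Z ⊕ Z/2,  Ȟ^2 ≅ 0

intersection data:
  V12={p5} V14={p1} V15={p7} V16={p3,p6} V23={p10} V34={p8} V56={p4}
C dims 6,7; δ0: rk 6, SNF 1^5·2
Ȟ^0 = (6 − 6) − 0 = 0, so Ȟ^0 ≅ 0
Ȟ^1 = (7 − 0) − 6 = 1 plus torsion [2], so Ȟ^1 ≅ Z ⊕ Z/2
Ȟ^2 = (0 − 0) − 0 = 0, so Ȟ^2 ≅ 0


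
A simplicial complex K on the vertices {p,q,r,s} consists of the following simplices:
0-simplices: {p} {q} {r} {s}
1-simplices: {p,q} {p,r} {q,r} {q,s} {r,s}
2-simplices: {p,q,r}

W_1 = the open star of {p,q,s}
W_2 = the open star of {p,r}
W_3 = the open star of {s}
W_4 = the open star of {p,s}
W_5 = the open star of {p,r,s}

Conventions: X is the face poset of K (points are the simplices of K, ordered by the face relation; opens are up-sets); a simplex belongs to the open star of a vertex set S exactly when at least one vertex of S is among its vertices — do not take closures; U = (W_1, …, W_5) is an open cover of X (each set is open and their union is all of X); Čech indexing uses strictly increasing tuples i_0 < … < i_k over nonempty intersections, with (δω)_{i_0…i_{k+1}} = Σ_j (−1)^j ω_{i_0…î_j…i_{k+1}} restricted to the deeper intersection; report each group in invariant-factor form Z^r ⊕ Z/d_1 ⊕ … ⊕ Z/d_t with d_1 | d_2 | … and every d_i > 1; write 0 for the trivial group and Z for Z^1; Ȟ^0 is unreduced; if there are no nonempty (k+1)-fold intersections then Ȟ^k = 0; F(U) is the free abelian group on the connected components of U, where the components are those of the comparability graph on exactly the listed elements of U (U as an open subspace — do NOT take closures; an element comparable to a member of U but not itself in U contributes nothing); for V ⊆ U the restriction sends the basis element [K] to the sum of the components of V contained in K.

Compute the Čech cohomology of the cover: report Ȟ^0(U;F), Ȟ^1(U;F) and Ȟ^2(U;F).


nonempty intersections:
  W1={{p},{q},{s},{p,q},{p,r},{q,r},{q,s},{r,s},{p,q,r}} W2={{p},{r},{p,q},{p,r},{q,r},{r,s},{p,q,r}} W3={{s},{q,s},{r,s}} W4={{p},{s},{p,q},{p,r},{q,s},{r,s},{p,q,r}} W5={{p},{r},{s},{p,q},{p,r},{q,r},{q,s},{r,s},{p,q,r}}
  W12={{p},{p,q},{p,r},{q,r},{r,s},{p,q,r}} W13={{s},{q,s},{r,s}} W14={{p},{s},{p,q},{p,r},{q,s},{r,s},{p,q,r}} W15={{p},{s},{p,q},{p,r},{q,r},{q,s},{r,s},{p,q,r}} W23={{r,s}} W24={{p},{p,q},{p,r},{r,s},{p,q,r}} W25={{p},{r},{p,q},{p,r},{q,r},{r,s},{p,q,r}} W34={{s},{q,s},{r,s}} W35={{s},{q,s},{r,s}} W45={{p},{s},{p,q},{p,r},{q,s},{r,s},{p,q,r}}
  W123={{r,s}} W124={{p},{p,q},{p,r},{r,s},{p,q,r}} W125={{p},{p,q},{p,r},{q,r},{r,s},{p,q,r}} W134={{s},{q,s},{r,s}} W135={{s},{q,s},{r,s}} W145={{p},{s},{p,q},{p,r},{q,s},{r,s},{p,q,r}} W234={{r,s}} W235={{r,s}} W245={{p},{p,q},{p,r},{r,s},{p,q,r}} W345={{s},{q,s},{r,s}}
  W1234={{r,s}} W1235={{r,s}} W1245={{p},{p,q},{p,r},{r,s},{p,q,r}} W1345={{s},{q,s},{r,s}} W2345={{r,s}}
  W12345={{r,s}}
components per intersection:
  W1: {{p},{q},{s},{p,q},{p,r},{q,r},{q,s},{r,s},{p,q,r}}
  W2: {{p},{r},{p,q},{p,r},{q,r},{r,s},{p,q,r}}
  W3: {{s},{q,s},{r,s}}
  W4: {{p},{p,q},{p,r},{p,q,r}} {{s},{q,s},{r,s}}
  W5: {{p},{r},{s},{p,q},{p,r},{q,r},{q,s},{r,s},{p,q,r}}
  W12: {{p},{p,q},{p,r},{q,r},{p,q,r}} {{r,s}}
  W13: {{s},{q,s},{r,s}}
  W14: {{p},{p,q},{p,r},{p,q,r}} {{s},{q,s},{r,s}}
  W15: {{p},{p,q},{p,r},{q,r},{p,q,r}} {{s},{q,s},{r,s}}
  W23: {{r,s}}
  W24: {{p},{p,q},{p,r},{p,q,r}} {{r,s}}
  W25: {{p},{r},{p,q},{p,r},{q,r},{r,s},{p,q,r}}
  W34: {{s},{q,s},{r,s}}
  W35: {{s},{q,s},{r,s}}
  W45: {{p},{p,q},{p,r},{p,q,r}} {{s},{q,s},{r,s}}
  W123: {{r,s}}
  W124: {{p},{p,q},{p,r},{p,q,r}} {{r,s}}
  W125: {{p},{p,q},{p,r},{q,r},{p,q,r}} {{r,s}}
  W134: {{s},{q,s},{r,s}}
  W135: {{s},{q,s},{r,s}}
  W145: {{p},{p,q},{p,r},{p,q,r}} {{s},{q,s},{r,s}}
  W234: {{r,s}}
  W235: {{r,s}}
  W245: {{p},{p,q},{p,r},{p,q,r}} {{r,s}}
  W345: {{s},{q,s},{r,s}}
  W1234: {{r,s}}
  W1235: {{r,s}}
  W1245: {{p},{p,q},{p,r},{p,q,r}} {{r,s}}
  W1345: {{s},{q,s},{r,s}}
  W2345: {{r,s}}
  W12345: {{r,s}}
C dims 6,15,14,6; δ0: rk 5, SNF 1^5; δ1: rk 9, SNF 1^9; δ2: rk 5, SNF 1^5
Ȟ^0: (6−5)−0=1 ⇒ Z
Ȟ^1: (15−9)−5=1 ⇒ Z
Ȟ^2: (14−5)−9=0 ⇒ 0

Ȟ^0 ≅ Z,  Ȟ^1 ≅ Z,  Ȟ^2 ≅ 0


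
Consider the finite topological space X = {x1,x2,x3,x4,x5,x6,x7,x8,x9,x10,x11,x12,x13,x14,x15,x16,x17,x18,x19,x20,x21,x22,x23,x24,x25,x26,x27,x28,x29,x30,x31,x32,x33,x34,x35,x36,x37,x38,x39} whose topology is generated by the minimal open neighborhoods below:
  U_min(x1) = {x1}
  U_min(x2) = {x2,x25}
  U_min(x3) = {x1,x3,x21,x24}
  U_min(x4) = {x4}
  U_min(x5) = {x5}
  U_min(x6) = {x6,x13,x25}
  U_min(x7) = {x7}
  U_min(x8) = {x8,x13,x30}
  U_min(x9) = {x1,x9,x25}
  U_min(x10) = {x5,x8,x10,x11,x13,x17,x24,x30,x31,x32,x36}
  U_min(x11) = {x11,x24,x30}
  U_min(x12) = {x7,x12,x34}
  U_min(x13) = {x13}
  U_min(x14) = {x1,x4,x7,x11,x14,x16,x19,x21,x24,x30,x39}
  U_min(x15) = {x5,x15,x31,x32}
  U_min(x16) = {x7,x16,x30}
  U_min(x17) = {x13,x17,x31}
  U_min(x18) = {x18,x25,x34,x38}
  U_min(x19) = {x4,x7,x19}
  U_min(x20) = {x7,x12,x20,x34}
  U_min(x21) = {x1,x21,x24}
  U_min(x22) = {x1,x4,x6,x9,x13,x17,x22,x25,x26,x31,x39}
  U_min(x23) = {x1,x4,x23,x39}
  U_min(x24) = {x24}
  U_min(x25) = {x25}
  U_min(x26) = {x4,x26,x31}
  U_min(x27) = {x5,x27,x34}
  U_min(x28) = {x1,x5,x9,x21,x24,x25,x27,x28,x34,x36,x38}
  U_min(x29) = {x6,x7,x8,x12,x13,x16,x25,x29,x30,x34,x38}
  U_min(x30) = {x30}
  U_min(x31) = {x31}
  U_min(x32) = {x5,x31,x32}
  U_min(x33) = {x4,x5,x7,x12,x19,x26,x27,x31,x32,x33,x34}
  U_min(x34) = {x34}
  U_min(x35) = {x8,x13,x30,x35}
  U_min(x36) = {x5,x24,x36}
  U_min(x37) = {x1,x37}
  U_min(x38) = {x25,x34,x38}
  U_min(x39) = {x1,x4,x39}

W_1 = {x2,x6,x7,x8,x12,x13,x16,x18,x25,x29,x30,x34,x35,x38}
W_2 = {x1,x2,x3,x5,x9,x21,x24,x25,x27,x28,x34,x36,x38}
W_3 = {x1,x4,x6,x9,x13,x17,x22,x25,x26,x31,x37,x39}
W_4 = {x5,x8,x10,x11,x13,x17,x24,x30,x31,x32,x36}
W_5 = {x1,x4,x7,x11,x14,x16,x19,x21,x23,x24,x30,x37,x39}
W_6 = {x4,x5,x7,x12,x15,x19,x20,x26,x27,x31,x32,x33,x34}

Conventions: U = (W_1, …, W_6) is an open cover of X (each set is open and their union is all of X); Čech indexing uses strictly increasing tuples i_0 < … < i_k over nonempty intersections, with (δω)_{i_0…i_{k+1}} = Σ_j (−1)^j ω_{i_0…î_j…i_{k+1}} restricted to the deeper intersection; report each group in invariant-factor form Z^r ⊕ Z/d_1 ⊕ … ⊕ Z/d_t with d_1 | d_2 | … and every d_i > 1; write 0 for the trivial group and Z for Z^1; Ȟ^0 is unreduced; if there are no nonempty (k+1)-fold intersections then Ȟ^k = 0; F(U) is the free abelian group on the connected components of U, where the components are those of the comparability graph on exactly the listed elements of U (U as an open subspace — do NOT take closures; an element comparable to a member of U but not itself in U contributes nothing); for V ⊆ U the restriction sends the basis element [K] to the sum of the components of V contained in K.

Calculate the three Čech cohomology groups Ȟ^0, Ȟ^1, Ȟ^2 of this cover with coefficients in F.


nonempty intersections:
  W12={x2,x25,x34,x38} W13={x6,x13,x25} W14={x8,x13,x30} W15={x7,x16,x30} W16={x7,x12,x34} W23={x1,x9,x25} W24={x5,x24,x36} W25={x1,x21,x24} W26={x5,x27,x34} W34={x13,x17,x31} W35={x1,x4,x37,x39} W36={x4,x26,x31} W45={x11,x24,x30} W46={x5,x31,x32} W56={x4,x7,x19}
  W123={x25} W126={x34} W134={x13} W145={x30} W156={x7} W235={x1} W245={x24} W246={x5} W346={x31} W356={x4}
components per intersection:
  W1: {x2,x6,x7,x8,x12,x13,x16,x18,x25,x29,x30,x34,x35,x38}
  W2: {x1,x2,x3,x5,x9,x21,x24,x25,x27,x28,x34,x36,x38}
  W3: {x1,x4,x6,x9,x13,x17,x22,x25,x26,x31,x37,x39}
  W4: {x5,x8,x10,x11,x13,x17,x24,x30,x31,x32,x36}
  W5: {x1,x4,x7,x11,x14,x16,x19,x21,x23,x24,x30,x37,x39}
  W6: {x4,x5,x7,x12,x15,x19,x20,x26,x27,x31,x32,x33,x34}
  W12: {x2,x25,x34,x38}
  W13: {x6,x13,x25}
  W14: {x8,x13,x30}
  W15: {x7,x16,x30}
  W16: {x7,x12,x34}
  W23: {x1,x9,x25}
  W24: {x5,x24,x36}
  W25: {x1,x21,x24}
  W26: {x5,x27,x34}
  W34: {x13,x17,x31}
  W35: {x1,x4,x37,x39}
  W36: {x4,x26,x31}
  W45: {x11,x24,x30}
  W46: {x5,x31,x32}
  W56: {x4,x7,x19}
  W123: {x25}
  W126: {x34}
  W134: {x13}
  W145: {x30}
  W156: {x7}
  W235: {x1}
  W245: {x24}
  W246: {x5}
  W346: {x31}
  W356: {x4}
C dims 6,15,10; δ0: rk 5, SNF 1^5; δ1: rk 10, SNF 1^9·2
Ȟ^0: (6−5)−0=1 ⇒ Z
Ȟ^1: (15−10)−5=0 ⇒ 0
Ȟ^2: (10−0)−10=0 plus torsion [2] ⇒ Z/2

Ȟ^0 = Z, Ȟ^1 = 0 and Ȟ^2 = Z/2


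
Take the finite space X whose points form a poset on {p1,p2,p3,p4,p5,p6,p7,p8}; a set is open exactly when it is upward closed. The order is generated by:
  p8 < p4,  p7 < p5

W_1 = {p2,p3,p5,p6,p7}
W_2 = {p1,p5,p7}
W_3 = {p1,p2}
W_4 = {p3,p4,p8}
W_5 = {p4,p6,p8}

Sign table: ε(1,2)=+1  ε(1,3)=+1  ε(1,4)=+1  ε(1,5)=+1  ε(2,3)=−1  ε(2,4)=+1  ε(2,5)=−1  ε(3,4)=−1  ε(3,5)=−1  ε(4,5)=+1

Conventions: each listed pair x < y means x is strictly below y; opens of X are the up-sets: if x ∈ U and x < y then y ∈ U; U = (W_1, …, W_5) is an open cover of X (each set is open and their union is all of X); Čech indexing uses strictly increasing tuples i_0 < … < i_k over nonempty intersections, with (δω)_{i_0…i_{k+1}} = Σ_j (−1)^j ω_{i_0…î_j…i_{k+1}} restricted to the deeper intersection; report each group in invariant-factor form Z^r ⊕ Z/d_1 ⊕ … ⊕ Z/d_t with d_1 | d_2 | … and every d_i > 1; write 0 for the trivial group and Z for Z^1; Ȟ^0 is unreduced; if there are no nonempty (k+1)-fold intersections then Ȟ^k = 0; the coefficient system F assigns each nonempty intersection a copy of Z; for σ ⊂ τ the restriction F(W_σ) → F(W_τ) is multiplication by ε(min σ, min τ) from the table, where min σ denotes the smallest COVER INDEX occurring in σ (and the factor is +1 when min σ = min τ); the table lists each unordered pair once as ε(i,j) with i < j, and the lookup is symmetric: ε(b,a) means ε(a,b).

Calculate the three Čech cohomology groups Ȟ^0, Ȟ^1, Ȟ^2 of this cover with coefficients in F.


nerve simplices:
  W12={p5,p7} W13={p2} W14={p3} W15={p6} W23={p1} W45={p4,p8}
C dims 5,6; δ0: rk 5, SNF 1^4·2
degree 0: 5−5−0 = 0 → Ȟ^0 ≅ 0
degree 1: 6−0−5 = 1 plus torsion [2] → Ȟ^1 ≅ Z ⊕ Z/2
degree 2: 0−0−0 = 0 → Ȟ^2 ≅ 0

Ȟ^0 ≅ 0, Ȟ^1 ≅ Z ⊕ Z/2, Ȟ^2 ≅ 0


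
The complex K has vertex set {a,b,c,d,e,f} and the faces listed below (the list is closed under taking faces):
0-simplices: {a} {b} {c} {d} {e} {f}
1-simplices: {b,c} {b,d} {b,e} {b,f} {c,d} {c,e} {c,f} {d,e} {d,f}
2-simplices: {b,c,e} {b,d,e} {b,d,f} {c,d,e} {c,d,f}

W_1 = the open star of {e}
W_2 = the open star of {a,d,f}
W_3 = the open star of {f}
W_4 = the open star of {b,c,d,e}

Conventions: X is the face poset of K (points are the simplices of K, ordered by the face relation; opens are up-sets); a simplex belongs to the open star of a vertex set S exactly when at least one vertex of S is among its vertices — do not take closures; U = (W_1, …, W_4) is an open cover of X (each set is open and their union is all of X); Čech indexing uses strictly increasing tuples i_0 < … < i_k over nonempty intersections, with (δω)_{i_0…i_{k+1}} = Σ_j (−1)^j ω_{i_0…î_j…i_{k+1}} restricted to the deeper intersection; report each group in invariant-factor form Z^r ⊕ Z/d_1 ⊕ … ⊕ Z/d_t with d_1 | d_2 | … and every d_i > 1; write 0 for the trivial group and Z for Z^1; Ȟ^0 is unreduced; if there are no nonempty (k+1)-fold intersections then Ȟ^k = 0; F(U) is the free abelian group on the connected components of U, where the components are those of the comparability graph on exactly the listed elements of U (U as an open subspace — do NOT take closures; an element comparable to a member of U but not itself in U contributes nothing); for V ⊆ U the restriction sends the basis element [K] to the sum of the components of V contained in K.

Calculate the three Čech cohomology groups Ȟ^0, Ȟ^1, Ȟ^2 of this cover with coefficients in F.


Ȟ^0 = Z^2, Ȟ^1 = 0, Ȟ^2 = 0

nonempty intersections:
  W1={{e},{b,e},{c,e},{d,e},{b,c,e},{b,d,e},{c,d,e}} W2={{a},{d},{f},{b,d},{b,f},{c,d},{c,f},{d,e},{d,f},{b,d,e},{b,d,f},{c,d,e},{c,d,f}} W3={{f},{b,f},{c,f},{d,f},{b,d,f},{c,d,f}} W4={{b},{c},{d},{e},{b,c},{b,d},{b,e},{b,f},{c,d},{c,e},{c,f},{d,e},{d,f},{b,c,e},{b,d,e},{b,d,f},{c,d,e},{c,d,f}}
  W12={{d,e},{b,d,e},{c,d,e}} W14={{e},{b,e},{c,e},{d,e},{b,c,e},{b,d,e},{c,d,e}} W23={{f},{b,f},{c,f},{d,f},{b,d,f},{c,d,f}} W24={{d},{b,d},{b,f},{c,d},{c,f},{d,e},{d,f},{b,d,e},{b,d,f},{c,d,e},{c,d,f}} W34={{b,f},{c,f},{d,f},{b,d,f},{c,d,f}}
  W124={{d,e},{b,d,e},{c,d,e}} W234={{b,f},{c,f},{d,f},{b,d,f},{c,d,f}}
components per intersection:
  W1: {{e},{b,e},{c,e},{d,e},{b,c,e},{b,d,e},{c,d,e}}
  W2: {{a}} {{d},{f},{b,d},{b,f},{c,d},{c,f},{d,e},{d,f},{b,d,e},{b,d,f},{c,d,e},{c,d,f}}
  W3: {{f},{b,f},{c,f},{d,f},{b,d,f},{c,d,f}}
  W4: {{b},{c},{d},{e},{b,c},{b,d},{b,e},{b,f},{c,d},{c,e},{c,f},{d,e},{d,f},{b,c,e},{b,d,e},{b,d,f},{c,d,e},{c,d,f}}
  W12: {{d,e},{b,d,e},{c,d,e}}
  W14: {{e},{b,e},{c,e},{d,e},{b,c,e},{b,d,e},{c,d,e}}
  W23: {{f},{b,f},{c,f},{d,f},{b,d,f},{c,d,f}}
  W24: {{d},{b,d},{b,f},{c,d},{c,f},{d,e},{d,f},{b,d,e},{b,d,f},{c,d,e},{c,d,f}}
  W34: {{b,f},{c,f},{d,f},{b,d,f},{c,d,f}}
  W124: {{d,e},{b,d,e},{c,d,e}}
  W234: {{b,f},{c,f},{d,f},{b,d,f},{c,d,f}}
C dims 5,5,2; δ0: rk 3, SNF 1^3; δ1: rk 2, SNF 1^2
Ȟ^0: (5−3)−0=2 ⇒ Z^2
Ȟ^1: (5−2)−3=0 ⇒ 0
Ȟ^2: (2−0)−2=0 ⇒ 0


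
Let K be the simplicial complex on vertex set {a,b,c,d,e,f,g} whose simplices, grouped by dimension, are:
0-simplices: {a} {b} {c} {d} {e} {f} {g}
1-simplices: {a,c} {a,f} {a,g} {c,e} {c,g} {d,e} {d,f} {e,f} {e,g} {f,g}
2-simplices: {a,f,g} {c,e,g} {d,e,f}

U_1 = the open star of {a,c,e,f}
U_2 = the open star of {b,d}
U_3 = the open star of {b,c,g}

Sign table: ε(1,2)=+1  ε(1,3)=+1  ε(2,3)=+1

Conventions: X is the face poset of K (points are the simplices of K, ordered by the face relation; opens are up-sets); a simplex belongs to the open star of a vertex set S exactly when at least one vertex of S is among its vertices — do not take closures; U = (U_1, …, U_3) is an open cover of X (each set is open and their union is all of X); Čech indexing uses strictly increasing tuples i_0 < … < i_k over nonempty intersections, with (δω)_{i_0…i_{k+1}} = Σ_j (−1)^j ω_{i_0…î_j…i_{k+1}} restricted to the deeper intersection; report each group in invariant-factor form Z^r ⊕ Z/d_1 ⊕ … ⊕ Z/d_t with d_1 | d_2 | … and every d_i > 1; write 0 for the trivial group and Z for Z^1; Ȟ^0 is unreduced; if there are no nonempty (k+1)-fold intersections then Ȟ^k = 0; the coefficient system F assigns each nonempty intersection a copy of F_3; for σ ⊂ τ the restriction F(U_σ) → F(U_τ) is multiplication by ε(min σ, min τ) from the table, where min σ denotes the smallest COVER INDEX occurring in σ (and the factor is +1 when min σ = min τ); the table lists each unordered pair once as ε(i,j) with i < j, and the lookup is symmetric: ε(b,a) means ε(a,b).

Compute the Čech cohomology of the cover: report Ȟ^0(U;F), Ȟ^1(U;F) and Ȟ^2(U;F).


nonempty intersections:
  U1={{a},{c},{e},{f},{a,c},{a,f},{a,g},{c,e},{c,g},{d,e},{d,f},{e,f},{e,g},{f,g},{a,f,g},{c,e,g},{d,e,f}} U2={{b},{d},{d,e},{d,f},{d,e,f}} U3={{b},{c},{g},{a,c},{a,g},{c,e},{c,g},{e,g},{f,g},{a,f,g},{c,e,g}}
  U12={{d,e},{d,f},{d,e,f}} U13={{c},{a,c},{a,g},{c,e},{c,g},{e,g},{f,g},{a,f,g},{c,e,g}} U23={{b}}
C dims 3,3; δ0: rk_F3 2
Ȟ^0: (3−2)−0=1 ⇒ Z/3
Ȟ^1: (3−0)−2=1 ⇒ Z/3
Ȟ^2: (0−0)−0=0 ⇒ 0

Ȟ^0 = Z/3, Ȟ^1 = Z/3, Ȟ^2 = 0


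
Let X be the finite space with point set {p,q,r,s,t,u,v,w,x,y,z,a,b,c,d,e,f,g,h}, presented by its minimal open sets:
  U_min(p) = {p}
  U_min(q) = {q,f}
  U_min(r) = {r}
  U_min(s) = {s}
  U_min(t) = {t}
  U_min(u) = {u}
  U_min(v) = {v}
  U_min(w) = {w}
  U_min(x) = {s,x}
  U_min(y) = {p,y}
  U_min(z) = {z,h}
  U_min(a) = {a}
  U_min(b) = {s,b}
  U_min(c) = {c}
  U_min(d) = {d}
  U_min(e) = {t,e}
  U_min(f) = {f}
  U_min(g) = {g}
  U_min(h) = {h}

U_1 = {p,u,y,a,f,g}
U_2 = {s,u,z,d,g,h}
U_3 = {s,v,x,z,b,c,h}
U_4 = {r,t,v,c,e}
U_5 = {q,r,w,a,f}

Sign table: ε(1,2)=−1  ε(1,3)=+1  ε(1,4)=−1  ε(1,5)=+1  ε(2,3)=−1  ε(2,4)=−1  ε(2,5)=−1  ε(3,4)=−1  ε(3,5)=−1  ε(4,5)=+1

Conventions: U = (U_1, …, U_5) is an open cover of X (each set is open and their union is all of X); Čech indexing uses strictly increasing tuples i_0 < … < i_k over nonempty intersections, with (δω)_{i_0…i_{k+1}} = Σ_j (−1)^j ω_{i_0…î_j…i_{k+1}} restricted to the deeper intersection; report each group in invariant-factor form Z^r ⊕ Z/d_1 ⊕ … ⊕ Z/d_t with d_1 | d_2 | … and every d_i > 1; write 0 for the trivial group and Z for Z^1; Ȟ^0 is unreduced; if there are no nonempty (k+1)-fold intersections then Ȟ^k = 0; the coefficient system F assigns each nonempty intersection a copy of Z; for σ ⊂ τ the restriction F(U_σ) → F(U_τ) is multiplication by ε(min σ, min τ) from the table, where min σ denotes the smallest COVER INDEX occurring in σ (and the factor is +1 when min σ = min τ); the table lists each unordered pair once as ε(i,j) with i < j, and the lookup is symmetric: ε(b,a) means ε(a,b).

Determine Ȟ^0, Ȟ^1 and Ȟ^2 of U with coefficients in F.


Ȟ^0 = 0, Ȟ^1 = Z/2, Ȟ^2 = 0

nonempty overlaps:
  U12={u,g} U15={a,f} U23={s,z,h} U34={v,c} U45={r}
C dims 5,5; δ0: rk 5, SNF 1^4·2
degree 0: 5−5−0 = 0 → Ȟ^0 ≅ 0
degree 1: 5−0−5 = 0 plus torsion [2] → Ȟ^1 ≅ Z/2
degree 2: 0−0−0 = 0 → Ȟ^2 ≅ 0


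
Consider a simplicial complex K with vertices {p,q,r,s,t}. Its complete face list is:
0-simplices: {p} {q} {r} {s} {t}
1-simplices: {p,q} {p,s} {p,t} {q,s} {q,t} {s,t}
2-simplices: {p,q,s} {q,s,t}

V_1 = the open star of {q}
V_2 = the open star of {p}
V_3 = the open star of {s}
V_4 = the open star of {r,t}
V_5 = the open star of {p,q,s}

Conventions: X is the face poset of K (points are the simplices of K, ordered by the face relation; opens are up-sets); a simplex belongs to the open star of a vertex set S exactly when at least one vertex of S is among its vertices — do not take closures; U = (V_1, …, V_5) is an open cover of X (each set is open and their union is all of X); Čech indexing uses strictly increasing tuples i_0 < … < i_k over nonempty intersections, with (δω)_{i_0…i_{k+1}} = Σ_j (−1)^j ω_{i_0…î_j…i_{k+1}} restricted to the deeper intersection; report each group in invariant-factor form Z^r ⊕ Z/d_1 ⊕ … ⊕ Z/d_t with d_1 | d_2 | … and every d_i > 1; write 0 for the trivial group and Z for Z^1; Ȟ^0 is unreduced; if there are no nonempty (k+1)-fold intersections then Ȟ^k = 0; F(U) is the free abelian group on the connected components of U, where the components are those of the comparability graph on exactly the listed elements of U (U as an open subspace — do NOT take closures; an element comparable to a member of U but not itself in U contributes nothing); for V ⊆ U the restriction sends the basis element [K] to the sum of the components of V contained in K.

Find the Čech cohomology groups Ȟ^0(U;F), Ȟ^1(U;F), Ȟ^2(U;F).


Ȟ^0 = Z^2,  Ȟ^1 = Z,  Ȟ^2 = 0

nerve simplices:
  V1={{q},{p,q},{q,s},{q,t},{p,q,s},{q,s,t}} V2={{p},{p,q},{p,s},{p,t},{p,q,s}} V3={{s},{p,s},{q,s},{s,t},{p,q,s},{q,s,t}} V4={{r},{t},{p,t},{q,t},{s,t},{q,s,t}} V5={{p},{q},{s},{p,q},{p,s},{p,t},{q,s},{q,t},{s,t},{p,q,s},{q,s,t}}
  V12={{p,q},{p,q,s}} V13={{q,s},{p,q,s},{q,s,t}} V14={{q,t},{q,s,t}} V15={{q},{p,q},{q,s},{q,t},{p,q,s},{q,s,t}} V23={{p,s},{p,q,s}} V24={{p,t}} V25={{p},{p,q},{p,s},{p,t},{p,q,s}} V34={{s,t},{q,s,t}} V35={{s},{p,s},{q,s},{s,t},{p,q,s},{q,s,t}} V45={{p,t},{q,t},{s,t},{q,s,t}}
  V123={{p,q,s}} V125={{p,q},{p,q,s}} V134={{q,s,t}} V135={{q,s},{p,q,s},{q,s,t}} V145={{q,t},{q,s,t}} V235={{p,s},{p,q,s}} V245={{p,t}} V345={{s,t},{q,s,t}}
  V1235={{p,q,s}} V1345={{q,s,t}}
components per intersection:
  V1: {{q},{p,q},{q,s},{q,t},{p,q,s},{q,s,t}}
  V2: {{p},{p,q},{p,s},{p,t},{p,q,s}}
  V3: {{s},{p,s},{q,s},{s,t},{p,q,s},{q,s,t}}
  V4: {{r}} {{t},{p,t},{q,t},{s,t},{q,s,t}}
  V5: {{p},{q},{s},{p,q},{p,s},{p,t},{q,s},{q,t},{s,t},{p,q,s},{q,s,t}}
  V12: {{p,q},{p,q,s}}
  V13: {{q,s},{p,q,s},{q,s,t}}
  V14: {{q,t},{q,s,t}}
  V15: {{q},{p,q},{q,s},{q,t},{p,q,s},{q,s,t}}
  V23: {{p,s},{p,q,s}}
  V24: {{p,t}}
  V25: {{p},{p,q},{p,s},{p,t},{p,q,s}}
  V34: {{s,t},{q,s,t}}
  V35: {{s},{p,s},{q,s},{s,t},{p,q,s},{q,s,t}}
  V45: {{p,t}} {{q,t},{s,t},{q,s,t}}
  V123: {{p,q,s}}
  V125: {{p,q},{p,q,s}}
  V134: {{q,s,t}}
  V135: {{q,s},{p,q,s},{q,s,t}}
  V145: {{q,t},{q,s,t}}
  V235: {{p,s},{p,q,s}}
  V245: {{p,t}}
  V345: {{s,t},{q,s,t}}
  V1235: {{p,q,s}}
  V1345: {{q,s,t}}
C dims 6,11,8,2; δ0: rk 4, SNF 1^4; δ1: rk 6, SNF 1^6; δ2: rk 2, SNF 1^2
degree 0: 6−4−0 = 2 → Ȟ^0 ≅ Z^2
degree 1: 11−6−4 = 1 → Ȟ^1 ≅ Z
degree 2: 8−2−6 = 0 → Ȟ^2 ≅ 0


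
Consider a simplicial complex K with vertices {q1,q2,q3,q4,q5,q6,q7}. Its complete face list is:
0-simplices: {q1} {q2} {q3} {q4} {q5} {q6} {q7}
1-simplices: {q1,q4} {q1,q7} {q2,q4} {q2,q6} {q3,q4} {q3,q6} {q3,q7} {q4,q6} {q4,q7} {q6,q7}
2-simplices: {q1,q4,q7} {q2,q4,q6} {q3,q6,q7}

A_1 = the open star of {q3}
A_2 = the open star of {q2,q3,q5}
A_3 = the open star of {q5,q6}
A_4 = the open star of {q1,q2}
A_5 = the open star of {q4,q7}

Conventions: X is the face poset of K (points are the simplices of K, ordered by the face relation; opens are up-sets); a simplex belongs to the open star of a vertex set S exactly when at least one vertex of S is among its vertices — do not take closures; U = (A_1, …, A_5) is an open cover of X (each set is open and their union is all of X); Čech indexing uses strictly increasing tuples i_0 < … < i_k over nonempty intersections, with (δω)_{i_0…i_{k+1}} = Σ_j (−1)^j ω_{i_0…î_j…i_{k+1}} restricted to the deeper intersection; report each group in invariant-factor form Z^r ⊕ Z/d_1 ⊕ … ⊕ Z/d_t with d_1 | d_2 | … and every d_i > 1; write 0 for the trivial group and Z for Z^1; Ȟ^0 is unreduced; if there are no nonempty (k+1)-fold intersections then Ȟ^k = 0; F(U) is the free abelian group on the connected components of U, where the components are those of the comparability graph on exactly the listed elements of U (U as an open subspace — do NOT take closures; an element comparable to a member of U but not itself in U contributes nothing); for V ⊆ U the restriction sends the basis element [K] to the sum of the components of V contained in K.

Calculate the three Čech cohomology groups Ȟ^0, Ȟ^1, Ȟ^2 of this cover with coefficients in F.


Ȟ^0 = Z^2, Ȟ^1 = Z^2, Ȟ^2 = 0

nerve of the cover:
  A1={{q3},{q3,q4},{q3,q6},{q3,q7},{q3,q6,q7}} A2={{q2},{q3},{q5},{q2,q4},{q2,q6},{q3,q4},{q3,q6},{q3,q7},{q2,q4,q6},{q3,q6,q7}} A3={{q5},{q6},{q2,q6},{q3,q6},{q4,q6},{q6,q7},{q2,q4,q6},{q3,q6,q7}} A4={{q1},{q2},{q1,q4},{q1,q7},{q2,q4},{q2,q6},{q1,q4,q7},{q2,q4,q6}} A5={{q4},{q7},{q1,q4},{q1,q7},{q2,q4},{q3,q4},{q3,q7},{q4,q6},{q4,q7},{q6,q7},{q1,q4,q7},{q2,q4,q6},{q3,q6,q7}}
  A12={{q3},{q3,q4},{q3,q6},{q3,q7},{q3,q6,q7}} A13={{q3,q6},{q3,q6,q7}} A15={{q3,q4},{q3,q7},{q3,q6,q7}} A23={{q5},{q2,q6},{q3,q6},{q2,q4,q6},{q3,q6,q7}} A24={{q2},{q2,q4},{q2,q6},{q2,q4,q6}} A25={{q2,q4},{q3,q4},{q3,q7},{q2,q4,q6},{q3,q6,q7}} A34={{q2,q6},{q2,q4,q6}} A35={{q4,q6},{q6,q7},{q2,q4,q6},{q3,q6,q7}} A45={{q1,q4},{q1,q7},{q2,q4},{q1,q4,q7},{q2,q4,q6}}
  A123={{q3,q6},{q3,q6,q7}} A125={{q3,q4},{q3,q7},{q3,q6,q7}} A135={{q3,q6,q7}} A234={{q2,q6},{q2,q4,q6}} A235={{q2,q4,q6},{q3,q6,q7}} A245={{q2,q4},{q2,q4,q6}} A345={{q2,q4,q6}}
  A1235={{q3,q6,q7}} A2345={{q2,q4,q6}}
components per intersection:
  A1: {{q3},{q3,q4},{q3,q6},{q3,q7},{q3,q6,q7}}
  A2: {{q2},{q2,q4},{q2,q6},{q2,q4,q6}} {{q3},{q3,q4},{q3,q6},{q3,q7},{q3,q6,q7}} {{q5}}
  A3: {{q5}} {{q6},{q2,q6},{q3,q6},{q4,q6},{q6,q7},{q2,q4,q6},{q3,q6,q7}}
  A4: {{q1},{q1,q4},{q1,q7},{q1,q4,q7}} {{q2},{q2,q4},{q2,q6},{q2,q4,q6}}
  A5: {{q4},{q7},{q1,q4},{q1,q7},{q2,q4},{q3,q4},{q3,q7},{q4,q6},{q4,q7},{q6,q7},{q1,q4,q7},{q2,q4,q6},{q3,q6,q7}}
  A12: {{q3},{q3,q4},{q3,q6},{q3,q7},{q3,q6,q7}}
  A13: {{q3,q6},{q3,q6,q7}}
  A15: {{q3,q4}} {{q3,q7},{q3,q6,q7}}
  A23: {{q5}} {{q2,q6},{q2,q4,q6}} {{q3,q6},{q3,q6,q7}}
  A24: {{q2},{q2,q4},{q2,q6},{q2,q4,q6}}
  A25: {{q2,q4},{q2,q4,q6}} {{q3,q4}} {{q3,q7},{q3,q6,q7}}
  A34: {{q2,q6},{q2,q4,q6}}
  A35: {{q4,q6},{q2,q4,q6}} {{q6,q7},{q3,q6,q7}}
  A45: {{q1,q4},{q1,q7},{q1,q4,q7}} {{q2,q4},{q2,q4,q6}}
  A123: {{q3,q6},{q3,q6,q7}}
  A125: {{q3,q4}} {{q3,q7},{q3,q6,q7}}
  A135: {{q3,q6,q7}}
  A234: {{q2,q6},{q2,q4,q6}}
  A235: {{q2,q4,q6}} {{q3,q6,q7}}
  A245: {{q2,q4},{q2,q4,q6}}
  A345: {{q2,q4,q6}}
  A1235: {{q3,q6,q7}}
  A2345: {{q2,q4,q6}}
C dims 9,16,9,2; δ0: rk 7, SNF 1^7; δ1: rk 7, SNF 1^7; δ2: rk 2, SNF 1^2
Ȟ^0 = (9 − 7) − 0 = 2, so Ȟ^0 ≅ Z^2
Ȟ^1 = (16 − 7) − 7 = 2, so Ȟ^1 ≅ Z^2
Ȟ^2 = (9 − 2) − 7 = 0, so Ȟ^2 ≅ 0


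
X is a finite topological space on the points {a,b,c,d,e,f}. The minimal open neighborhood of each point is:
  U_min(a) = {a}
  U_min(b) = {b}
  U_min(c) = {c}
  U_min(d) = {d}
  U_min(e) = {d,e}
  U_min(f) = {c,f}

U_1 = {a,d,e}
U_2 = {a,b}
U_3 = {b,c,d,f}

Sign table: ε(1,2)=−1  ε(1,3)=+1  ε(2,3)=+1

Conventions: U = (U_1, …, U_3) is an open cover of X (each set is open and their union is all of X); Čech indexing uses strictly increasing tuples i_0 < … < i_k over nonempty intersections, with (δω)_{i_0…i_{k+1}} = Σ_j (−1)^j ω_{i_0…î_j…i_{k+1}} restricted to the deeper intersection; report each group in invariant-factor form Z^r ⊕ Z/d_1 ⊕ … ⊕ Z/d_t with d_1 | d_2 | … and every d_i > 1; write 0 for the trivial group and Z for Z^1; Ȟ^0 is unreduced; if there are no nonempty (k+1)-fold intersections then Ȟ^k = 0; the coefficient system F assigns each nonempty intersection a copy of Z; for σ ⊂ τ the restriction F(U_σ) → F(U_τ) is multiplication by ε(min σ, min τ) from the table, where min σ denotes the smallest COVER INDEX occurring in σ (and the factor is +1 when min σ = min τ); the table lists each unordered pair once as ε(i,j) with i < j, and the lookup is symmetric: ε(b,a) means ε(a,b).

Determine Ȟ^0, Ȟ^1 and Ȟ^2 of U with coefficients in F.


Ȟ^0(U;F) ≅ 0,  Ȟ^1(U;F) ≅ Z/2,  Ȟ^2(U;F) ≅ 0

nonempty overlaps:
  U12={a} U13={d} U23={b}
C dims 3,3; δ0: rk 3, SNF 1^2·2
degree 0: 3−3−0 = 0 → Ȟ^0 ≅ 0
degree 1: 3−0−3 = 0 plus torsion [2] → Ȟ^1 ≅ Z/2
degree 2: 0−0−0 = 0 → Ȟ^2 ≅ 0


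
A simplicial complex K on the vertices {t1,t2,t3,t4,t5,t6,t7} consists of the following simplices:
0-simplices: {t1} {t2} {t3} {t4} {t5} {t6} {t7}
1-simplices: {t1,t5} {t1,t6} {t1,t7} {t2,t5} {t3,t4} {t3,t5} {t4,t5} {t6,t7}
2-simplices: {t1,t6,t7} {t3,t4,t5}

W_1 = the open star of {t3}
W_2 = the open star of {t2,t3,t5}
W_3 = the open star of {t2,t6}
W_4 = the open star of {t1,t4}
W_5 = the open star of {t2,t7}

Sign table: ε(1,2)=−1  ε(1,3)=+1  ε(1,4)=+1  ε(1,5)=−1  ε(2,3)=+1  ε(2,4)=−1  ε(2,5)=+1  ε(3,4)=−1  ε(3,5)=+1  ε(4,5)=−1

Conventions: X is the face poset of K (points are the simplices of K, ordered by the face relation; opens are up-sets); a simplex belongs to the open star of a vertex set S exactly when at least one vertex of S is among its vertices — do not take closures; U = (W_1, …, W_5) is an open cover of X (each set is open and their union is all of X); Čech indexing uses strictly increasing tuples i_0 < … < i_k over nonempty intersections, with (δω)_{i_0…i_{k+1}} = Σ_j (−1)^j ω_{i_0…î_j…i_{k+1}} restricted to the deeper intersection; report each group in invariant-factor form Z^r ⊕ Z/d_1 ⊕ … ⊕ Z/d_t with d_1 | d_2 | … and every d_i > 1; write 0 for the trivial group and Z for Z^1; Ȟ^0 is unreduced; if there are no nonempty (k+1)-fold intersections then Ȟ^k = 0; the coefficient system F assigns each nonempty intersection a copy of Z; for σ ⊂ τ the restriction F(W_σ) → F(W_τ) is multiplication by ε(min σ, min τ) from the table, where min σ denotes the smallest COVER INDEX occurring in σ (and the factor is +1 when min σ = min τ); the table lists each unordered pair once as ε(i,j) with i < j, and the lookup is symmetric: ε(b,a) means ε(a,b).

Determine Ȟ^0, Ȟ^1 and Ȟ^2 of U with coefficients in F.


Ȟ^0 = Z,  Ȟ^1 = Z,  Ȟ^2 = 0

nerve simplices:
  W1={{t3},{t3,t4},{t3,t5},{t3,t4,t5}} W2={{t2},{t3},{t5},{t1,t5},{t2,t5},{t3,t4},{t3,t5},{t4,t5},{t3,t4,t5}} W3={{t2},{t6},{t1,t6},{t2,t5},{t6,t7},{t1,t6,t7}} W4={{t1},{t4},{t1,t5},{t1,t6},{t1,t7},{t3,t4},{t4,t5},{t1,t6,t7},{t3,t4,t5}} W5={{t2},{t7},{t1,t7},{t2,t5},{t6,t7},{t1,t6,t7}}
  W12={{t3},{t3,t4},{t3,t5},{t3,t4,t5}} W14={{t3,t4},{t3,t4,t5}} W23={{t2},{t2,t5}} W24={{t1,t5},{t3,t4},{t4,t5},{t3,t4,t5}} W25={{t2},{t2,t5}} W34={{t1,t6},{t1,t6,t7}} W35={{t2},{t2,t5},{t6,t7},{t1,t6,t7}} W45={{t1,t7},{t1,t6,t7}}
  W124={{t3,t4},{t3,t4,t5}} W235={{t2},{t2,t5}} W345={{t1,t6,t7}}
C dims 5,8,3; δ0: rk 4, SNF 1^4; δ1: rk 3, SNF 1^3
degree 0: 5−4−0 = 1 → Ȟ^0 ≅ Z
degree 1: 8−3−4 = 1 → Ȟ^1 ≅ Z
degree 2: 3−0−3 = 0 → Ȟ^2 ≅ 0


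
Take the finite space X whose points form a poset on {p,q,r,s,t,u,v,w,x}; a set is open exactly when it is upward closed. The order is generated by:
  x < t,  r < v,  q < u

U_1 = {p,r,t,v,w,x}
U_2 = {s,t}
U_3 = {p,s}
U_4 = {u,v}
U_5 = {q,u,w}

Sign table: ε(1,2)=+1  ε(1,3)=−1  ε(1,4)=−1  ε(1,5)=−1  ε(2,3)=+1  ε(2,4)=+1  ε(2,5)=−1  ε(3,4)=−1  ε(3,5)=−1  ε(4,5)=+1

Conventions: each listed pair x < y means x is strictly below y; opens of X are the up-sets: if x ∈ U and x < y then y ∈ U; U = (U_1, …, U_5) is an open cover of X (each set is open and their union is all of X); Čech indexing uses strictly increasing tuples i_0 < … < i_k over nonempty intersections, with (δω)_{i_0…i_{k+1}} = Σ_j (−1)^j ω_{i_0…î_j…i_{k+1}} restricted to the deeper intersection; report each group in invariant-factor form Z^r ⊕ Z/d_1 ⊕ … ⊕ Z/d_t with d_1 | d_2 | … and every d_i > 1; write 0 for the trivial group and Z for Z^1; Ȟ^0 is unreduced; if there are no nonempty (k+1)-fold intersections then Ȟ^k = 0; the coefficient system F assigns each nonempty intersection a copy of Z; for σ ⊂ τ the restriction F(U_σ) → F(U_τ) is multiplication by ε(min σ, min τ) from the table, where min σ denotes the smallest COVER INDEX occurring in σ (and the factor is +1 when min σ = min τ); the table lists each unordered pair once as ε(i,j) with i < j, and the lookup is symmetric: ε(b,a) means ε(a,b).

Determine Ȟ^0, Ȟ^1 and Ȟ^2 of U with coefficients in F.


intersection data:
  U12={t} U13={p} U14={v} U15={w} U23={s} U45={u}
C dims 5,6; δ0: rk 5, SNF 1^4·2
Ȟ^0 = (5 − 5) − 0 = 0, so Ȟ^0 ≅ 0
Ȟ^1 = (6 − 0) − 5 = 1 plus torsion [2], so Ȟ^1 ≅ Z ⊕ Z/2
Ȟ^2 = (0 − 0) − 0 = 0, so Ȟ^2 ≅ 0

Ȟ^0 ≅ 0,  Ȟ^1 ≅ Z ⊕ Z/2,  Ȟ^2 ≅ 0


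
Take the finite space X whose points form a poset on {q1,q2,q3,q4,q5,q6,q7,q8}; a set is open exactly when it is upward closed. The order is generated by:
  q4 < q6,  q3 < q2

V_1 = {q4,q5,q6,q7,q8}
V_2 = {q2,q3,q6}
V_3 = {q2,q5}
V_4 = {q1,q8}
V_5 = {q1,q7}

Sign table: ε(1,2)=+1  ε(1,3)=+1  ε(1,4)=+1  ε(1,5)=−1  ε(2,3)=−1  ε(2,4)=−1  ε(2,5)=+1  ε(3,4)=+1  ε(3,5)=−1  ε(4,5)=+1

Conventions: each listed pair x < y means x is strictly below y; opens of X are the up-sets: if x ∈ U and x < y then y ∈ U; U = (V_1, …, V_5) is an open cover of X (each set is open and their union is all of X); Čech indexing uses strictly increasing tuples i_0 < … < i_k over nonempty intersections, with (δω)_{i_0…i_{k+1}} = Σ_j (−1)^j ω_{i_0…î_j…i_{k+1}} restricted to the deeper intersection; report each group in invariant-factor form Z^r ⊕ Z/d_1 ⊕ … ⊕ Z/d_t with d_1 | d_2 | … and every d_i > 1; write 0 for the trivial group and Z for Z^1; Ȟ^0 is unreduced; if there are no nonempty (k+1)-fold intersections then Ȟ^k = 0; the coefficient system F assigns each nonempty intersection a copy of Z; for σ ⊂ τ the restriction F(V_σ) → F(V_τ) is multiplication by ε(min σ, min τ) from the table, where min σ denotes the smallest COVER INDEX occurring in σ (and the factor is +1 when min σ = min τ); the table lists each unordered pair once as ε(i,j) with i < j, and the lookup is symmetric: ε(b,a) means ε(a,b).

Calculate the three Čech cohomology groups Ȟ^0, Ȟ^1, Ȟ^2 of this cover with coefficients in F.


nonempty overlaps:
  V12={q6} V13={q5} V14={q8} V15={q7} V23={q2} V45={q1}
C dims 5,6; δ0: rk 5, SNF 1^4·2
degree 0: 5−5−0 = 0 → Ȟ^0 ≅ 0
degree 1: 6−0−5 = 1 plus torsion [2] → Ȟ^1 ≅ Z ⊕ Z/2
degree 2: 0−0−0 = 0 → Ȟ^2 ≅ 0

Ȟ^0 = 0; Ȟ^1 = Z ⊕ Z/2; Ȟ^2 = 0


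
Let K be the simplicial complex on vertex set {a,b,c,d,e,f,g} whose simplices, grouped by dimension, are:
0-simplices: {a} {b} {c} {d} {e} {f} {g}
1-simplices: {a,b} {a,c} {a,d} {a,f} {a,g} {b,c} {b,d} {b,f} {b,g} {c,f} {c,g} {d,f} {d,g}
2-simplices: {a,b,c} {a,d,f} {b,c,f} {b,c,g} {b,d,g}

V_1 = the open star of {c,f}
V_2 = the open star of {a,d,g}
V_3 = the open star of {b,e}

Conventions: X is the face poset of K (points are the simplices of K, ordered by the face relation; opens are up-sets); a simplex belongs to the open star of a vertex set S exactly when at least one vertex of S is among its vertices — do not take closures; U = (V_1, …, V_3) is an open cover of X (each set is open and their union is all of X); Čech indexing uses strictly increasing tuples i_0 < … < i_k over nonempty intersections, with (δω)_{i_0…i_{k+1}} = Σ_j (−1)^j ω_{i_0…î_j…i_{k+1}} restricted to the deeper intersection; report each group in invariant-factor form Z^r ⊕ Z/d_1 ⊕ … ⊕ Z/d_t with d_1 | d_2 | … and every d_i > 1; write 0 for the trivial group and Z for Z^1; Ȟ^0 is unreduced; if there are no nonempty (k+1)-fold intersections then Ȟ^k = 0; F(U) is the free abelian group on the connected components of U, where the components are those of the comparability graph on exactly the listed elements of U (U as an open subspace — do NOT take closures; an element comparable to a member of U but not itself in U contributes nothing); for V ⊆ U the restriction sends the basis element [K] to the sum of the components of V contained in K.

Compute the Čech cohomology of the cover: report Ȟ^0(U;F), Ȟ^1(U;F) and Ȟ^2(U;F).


Ȟ^0(U;F) ≅ Z^2,  Ȟ^1(U;F) ≅ Z^2,  Ȟ^2(U;F) ≅ 0

intersection data:
  V1={{c},{f},{a,c},{a,f},{b,c},{b,f},{c,f},{c,g},{d,f},{a,b,c},{a,d,f},{b,c,f},{b,c,g}} V2={{a},{d},{g},{a,b},{a,c},{a,d},{a,f},{a,g},{b,d},{b,g},{c,g},{d,f},{d,g},{a,b,c},{a,d,f},{b,c,g},{b,d,g}} V3={{b},{e},{a,b},{b,c},{b,d},{b,f},{b,g},{a,b,c},{b,c,f},{b,c,g},{b,d,g}}
  V12={{a,c},{a,f},{c,g},{d,f},{a,b,c},{a,d,f},{b,c,g}} V13={{b,c},{b,f},{a,b,c},{b,c,f},{b,c,g}} V23={{a,b},{b,d},{b,g},{a,b,c},{b,c,g},{b,d,g}}
  V123={{a,b,c},{b,c,g}}
components per intersection:
  V1: {{c},{f},{a,c},{a,f},{b,c},{b,f},{c,f},{c,g},{d,f},{a,b,c},{a,d,f},{b,c,f},{b,c,g}}
  V2: {{a},{d},{g},{a,b},{a,c},{a,d},{a,f},{a,g},{b,d},{b,g},{c,g},{d,f},{d,g},{a,b,c},{a,d,f},{b,c,g},{b,d,g}}
  V3: {{b},{a,b},{b,c},{b,d},{b,f},{b,g},{a,b,c},{b,c,f},{b,c,g},{b,d,g}} {{e}}
  V12: {{a,c},{a,b,c}} {{a,f},{d,f},{a,d,f}} {{c,g},{b,c,g}}
  V13: {{b,c},{b,f},{a,b,c},{b,c,f},{b,c,g}}
  V23: {{a,b},{a,b,c}} {{b,d},{b,g},{b,c,g},{b,d,g}}
  V123: {{a,b,c}} {{b,c,g}}
C dims 4,6,2; δ0: rk 2, SNF 1^2; δ1: rk 2, SNF 1^2
Ȟ^0 = (4 − 2) − 0 = 2, so Ȟ^0 ≅ Z^2
Ȟ^1 = (6 − 2) − 2 = 2, so Ȟ^1 ≅ Z^2
Ȟ^2 = (2 − 0) − 2 = 0, so Ȟ^2 ≅ 0


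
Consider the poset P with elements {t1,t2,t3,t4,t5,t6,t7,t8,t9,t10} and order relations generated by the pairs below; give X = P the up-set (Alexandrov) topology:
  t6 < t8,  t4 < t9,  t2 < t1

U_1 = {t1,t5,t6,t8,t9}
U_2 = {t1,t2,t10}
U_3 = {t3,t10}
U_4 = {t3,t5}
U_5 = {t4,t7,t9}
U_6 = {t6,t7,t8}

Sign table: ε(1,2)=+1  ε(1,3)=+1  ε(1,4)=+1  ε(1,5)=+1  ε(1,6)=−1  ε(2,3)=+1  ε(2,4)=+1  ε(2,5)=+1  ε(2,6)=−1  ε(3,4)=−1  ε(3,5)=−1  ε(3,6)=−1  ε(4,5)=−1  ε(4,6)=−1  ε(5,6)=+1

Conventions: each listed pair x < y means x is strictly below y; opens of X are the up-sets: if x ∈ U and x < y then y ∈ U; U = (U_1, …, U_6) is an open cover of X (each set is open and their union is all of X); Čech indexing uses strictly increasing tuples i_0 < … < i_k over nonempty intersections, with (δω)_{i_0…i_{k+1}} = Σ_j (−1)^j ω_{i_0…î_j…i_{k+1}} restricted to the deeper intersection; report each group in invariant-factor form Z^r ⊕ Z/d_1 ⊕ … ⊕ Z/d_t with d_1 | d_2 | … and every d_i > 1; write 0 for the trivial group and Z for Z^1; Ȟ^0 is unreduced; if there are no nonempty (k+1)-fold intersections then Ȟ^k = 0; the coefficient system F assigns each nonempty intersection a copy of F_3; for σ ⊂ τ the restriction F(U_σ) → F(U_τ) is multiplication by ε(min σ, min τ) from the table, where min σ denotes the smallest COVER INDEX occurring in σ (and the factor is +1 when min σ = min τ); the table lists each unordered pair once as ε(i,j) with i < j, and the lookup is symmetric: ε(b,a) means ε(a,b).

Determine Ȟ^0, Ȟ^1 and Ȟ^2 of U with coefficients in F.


nonempty overlaps:
  U12={t1} U14={t5} U15={t9} U16={t6,t8} U23={t10} U34={t3} U56={t7}
C dims 6,7; δ0: rk_F3 6
degree 0: 6−6−0 = 0 → Ȟ^0 ≅ 0
degree 1: 7−0−6 = 1 → Ȟ^1 ≅ Z/3
degree 2: 0−0−0 = 0 → Ȟ^2 ≅ 0

Ȟ^0 ≅ 0; Ȟ^1 ≅ Z/3; Ȟ^2 ≅ 0


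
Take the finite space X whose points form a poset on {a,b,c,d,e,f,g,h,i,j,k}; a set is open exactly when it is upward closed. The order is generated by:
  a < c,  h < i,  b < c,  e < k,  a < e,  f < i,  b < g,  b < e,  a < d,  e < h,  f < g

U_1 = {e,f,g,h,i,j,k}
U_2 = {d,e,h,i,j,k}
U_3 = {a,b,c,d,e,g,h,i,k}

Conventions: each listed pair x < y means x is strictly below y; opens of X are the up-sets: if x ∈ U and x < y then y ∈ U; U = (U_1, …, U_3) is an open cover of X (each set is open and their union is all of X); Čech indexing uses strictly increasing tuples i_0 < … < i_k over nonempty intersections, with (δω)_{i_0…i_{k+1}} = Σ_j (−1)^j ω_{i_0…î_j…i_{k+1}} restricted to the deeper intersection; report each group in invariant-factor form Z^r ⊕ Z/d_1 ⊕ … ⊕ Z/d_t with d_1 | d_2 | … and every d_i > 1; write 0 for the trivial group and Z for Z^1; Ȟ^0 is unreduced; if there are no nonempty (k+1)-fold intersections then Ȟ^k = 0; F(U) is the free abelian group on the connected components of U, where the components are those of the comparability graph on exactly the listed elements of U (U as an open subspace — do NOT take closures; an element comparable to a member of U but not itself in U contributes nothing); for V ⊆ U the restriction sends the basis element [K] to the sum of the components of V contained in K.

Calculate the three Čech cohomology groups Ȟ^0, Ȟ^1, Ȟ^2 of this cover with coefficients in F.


intersection data:
  U12={e,h,i,j,k} U13={e,g,h,i,k} U23={d,e,h,i,k}
  U123={e,h,i,k}
components per intersection:
  U1: {e,f,g,h,i,k} {j}
  U2: {d} {e,h,i,k} {j}
  U3: {a,b,c,d,e,g,h,i,k}
  U12: {e,h,i,k} {j}
  U13: {e,h,i,k} {g}
  U23: {d} {e,h,i,k}
  U123: {e,h,i,k}
C dims 6,6,1; δ0: rk 4, SNF 1^4; δ1: rk 1, SNF 1^1
Ȟ^0 = (6 − 4) − 0 = 2, so Ȟ^0 ≅ Z^2
Ȟ^1 = (6 − 1) − 4 = 1, so Ȟ^1 ≅ Z
Ȟ^2 = (1 − 0) − 1 = 0, so Ȟ^2 ≅ 0

Ȟ^0(U;F) ≅ Z^2; Ȟ^1(U;F) ≅ Z; Ȟ^2(U;F) ≅ 0
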